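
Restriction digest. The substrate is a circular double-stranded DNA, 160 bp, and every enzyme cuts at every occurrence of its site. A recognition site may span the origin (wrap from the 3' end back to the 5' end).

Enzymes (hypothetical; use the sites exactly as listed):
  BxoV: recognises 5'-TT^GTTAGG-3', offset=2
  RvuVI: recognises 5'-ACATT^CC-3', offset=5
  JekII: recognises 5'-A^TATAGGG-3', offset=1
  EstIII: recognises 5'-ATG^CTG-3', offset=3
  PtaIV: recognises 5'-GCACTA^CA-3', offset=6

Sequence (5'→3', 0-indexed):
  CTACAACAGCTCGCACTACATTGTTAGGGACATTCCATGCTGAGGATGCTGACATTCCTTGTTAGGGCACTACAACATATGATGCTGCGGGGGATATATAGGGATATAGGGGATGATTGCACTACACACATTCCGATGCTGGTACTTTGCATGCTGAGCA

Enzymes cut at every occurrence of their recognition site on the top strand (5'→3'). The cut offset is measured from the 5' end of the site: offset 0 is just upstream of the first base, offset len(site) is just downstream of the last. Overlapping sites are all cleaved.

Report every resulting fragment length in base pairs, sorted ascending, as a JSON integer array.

Per-enzyme occurrences:
  BxoV (TTGTTAGG, off=2): starts [20, 58] → cuts [22, 60]
  RvuVI (ACATTCC, off=5): starts [29, 51, 127] → cuts [34, 56, 132]
  JekII (ATATAGGG, off=1): starts [95, 103] → cuts [96, 104]
  EstIII (ATGCTG, off=3): starts [36, 45, 81, 135, 150] → cuts [39, 48, 84, 138, 153]
  PtaIV (GCACTACA, off=6): starts [12, 66, 118, 157] → cuts [3, 18, 72, 124]

Pooled cuts: [3, 18, 22, 34, 39, 48, 56, 60, 72, 84, 96, 104, 124, 132, 138, 153]

Fragment lengths:
  3→18: 15 bp
  18→22: 4 bp
  22→34: 12 bp
  34→39: 5 bp
  39→48: 9 bp
  48→56: 8 bp
  56→60: 4 bp
  60→72: 12 bp
  72→84: 12 bp
  84→96: 12 bp
  96→104: 8 bp
  104→124: 20 bp
  124→132: 8 bp
  132→138: 6 bp
  138→153: 15 bp
  153→3 (wrap): 160-153+3 = 10 bp

[4,4,5,6,8,8,8,9,10,12,12,12,12,15,15,20]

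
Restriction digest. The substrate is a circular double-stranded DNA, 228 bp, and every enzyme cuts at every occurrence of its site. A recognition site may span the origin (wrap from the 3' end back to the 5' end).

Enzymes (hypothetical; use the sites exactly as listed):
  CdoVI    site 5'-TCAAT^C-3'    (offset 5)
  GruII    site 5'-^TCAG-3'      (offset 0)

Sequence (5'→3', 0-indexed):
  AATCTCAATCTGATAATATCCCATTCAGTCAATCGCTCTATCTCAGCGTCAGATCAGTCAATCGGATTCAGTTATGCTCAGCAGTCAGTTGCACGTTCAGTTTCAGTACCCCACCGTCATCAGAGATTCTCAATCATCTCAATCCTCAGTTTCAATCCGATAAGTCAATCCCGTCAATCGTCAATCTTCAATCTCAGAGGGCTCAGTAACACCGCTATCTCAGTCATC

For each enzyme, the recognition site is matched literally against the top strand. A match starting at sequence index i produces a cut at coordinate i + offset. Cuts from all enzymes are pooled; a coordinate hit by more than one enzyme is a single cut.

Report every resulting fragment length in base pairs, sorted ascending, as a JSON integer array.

[1,2,5,5,6,6,6,7,7,7,9,9,9,9,9,9,10,11,12,12,13,15,15,17,17]

Scan for sites:
  CdoVI (TCAATC, off=5): starts [4, 28, 57, 129, 138, 151, 164, 173, 180, 187, 226] → cuts [3, 9, 33, 62, 134, 143, 156, 169, 178, 185, 192]
  GruII (TCAG, off=0): starts [24, 42, 48, 53, 67, 77, 84, 96, 102, 119, 145, 193, 202, 219] → cuts [24, 42, 48, 53, 67, 77, 84, 96, 102, 119, 145, 193, 202, 219]

Pooled cuts: [3, 9, 24, 33, 42, 48, 53, 62, 67, 77, 84, 96, 102, 119, 134, 143, 145, 156, 169, 178, 185, 192, 193, 202, 219]

Fragments:
  3→9: 6 bp
  9→24: 15 bp
  24→33: 9 bp
  33→42: 9 bp
  42→48: 6 bp
  48→53: 5 bp
  53→62: 9 bp
  62→67: 5 bp
  67→77: 10 bp
  77→84: 7 bp
  84→96: 12 bp
  96→102: 6 bp
  102→119: 17 bp
  119→134: 15 bp
  134→143: 9 bp
  143→145: 2 bp
  145→156: 11 bp
  156→169: 13 bp
  169→178: 9 bp
  178→185: 7 bp
  185→192: 7 bp
  192→193: 1 bp
  193→202: 9 bp
  202→219: 17 bp
  219→3 (wrap): 228-219+3 = 12 bp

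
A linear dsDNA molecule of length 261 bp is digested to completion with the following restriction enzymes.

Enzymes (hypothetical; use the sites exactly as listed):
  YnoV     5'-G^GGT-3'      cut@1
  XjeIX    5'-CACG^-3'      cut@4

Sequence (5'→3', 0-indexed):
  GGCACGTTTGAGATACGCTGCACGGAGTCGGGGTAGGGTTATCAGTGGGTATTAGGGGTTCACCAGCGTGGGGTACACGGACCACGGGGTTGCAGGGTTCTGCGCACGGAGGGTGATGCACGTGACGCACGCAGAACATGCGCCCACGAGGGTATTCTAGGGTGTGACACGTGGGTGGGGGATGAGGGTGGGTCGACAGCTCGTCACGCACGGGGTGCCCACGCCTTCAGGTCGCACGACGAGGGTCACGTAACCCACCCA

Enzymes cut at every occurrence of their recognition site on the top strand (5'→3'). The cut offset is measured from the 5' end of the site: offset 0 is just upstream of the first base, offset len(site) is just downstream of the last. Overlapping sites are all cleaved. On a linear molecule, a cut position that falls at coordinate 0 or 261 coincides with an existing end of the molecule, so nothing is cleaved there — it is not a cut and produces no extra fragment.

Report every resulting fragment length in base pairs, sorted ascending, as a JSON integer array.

Site scan:
  YnoV GGGT/1: at [30, 35, 46, 55, 70, 86, 94, 110, 149, 159, 172, 185, 189, 212, 242] ⇒ [31, 36, 47, 56, 71, 87, 95, 111, 150, 160, 173, 186, 190, 213, 243]
  XjeIX CACG/4: at [2, 20, 75, 82, 104, 118, 127, 144, 167, 204, 208, 219, 234, 246] ⇒ [6, 24, 79, 86, 108, 122, 131, 148, 171, 208, 212, 223, 238, 250]

All cut coordinates (distinct, sorted): [6, 24, 31, 36, 47, 56, 71, 79, 86, 87, 95, 108, 111, 122, 131, 148, 150, 160, 171, 173, 186, 190, 208, 212, 213, 223, 238, 243, 250]

Fragment lengths:
  [0,6): 6 bp
  [6,24): 18 bp
  [24,31): 7 bp
  [31,36): 5 bp
  [36,47): 11 bp
  [47,56): 9 bp
  [56,71): 15 bp
  [71,79): 8 bp
  [79,86): 7 bp
  [86,87): 1 bp
  [87,95): 8 bp
  [95,108): 13 bp
  [108,111): 3 bp
  [111,122): 11 bp
  [122,131): 9 bp
  [131,148): 17 bp
  [148,150): 2 bp
  [150,160): 10 bp
  [160,171): 11 bp
  [171,173): 2 bp
  [173,186): 13 bp
  [186,190): 4 bp
  [190,208): 18 bp
  [208,212): 4 bp
  [212,213): 1 bp
  [213,223): 10 bp
  [223,238): 15 bp
  [238,243): 5 bp
  [243,250): 7 bp
  [250,261): 11 bp

[1,1,2,2,3,4,4,5,5,6,7,7,7,8,8,9,9,10,10,11,11,11,11,13,13,15,15,17,18,18]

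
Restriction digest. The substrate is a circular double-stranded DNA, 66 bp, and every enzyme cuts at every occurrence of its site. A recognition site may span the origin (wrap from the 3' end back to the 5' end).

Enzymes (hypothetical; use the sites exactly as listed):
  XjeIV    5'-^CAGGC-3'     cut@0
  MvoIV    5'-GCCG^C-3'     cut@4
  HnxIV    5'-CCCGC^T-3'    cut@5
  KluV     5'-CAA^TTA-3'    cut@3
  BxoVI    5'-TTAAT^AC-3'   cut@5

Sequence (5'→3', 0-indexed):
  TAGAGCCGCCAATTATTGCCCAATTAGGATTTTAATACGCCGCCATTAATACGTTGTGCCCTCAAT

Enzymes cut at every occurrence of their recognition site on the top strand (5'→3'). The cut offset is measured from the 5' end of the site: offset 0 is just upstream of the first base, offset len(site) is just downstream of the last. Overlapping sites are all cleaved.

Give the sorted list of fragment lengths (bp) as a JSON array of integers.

[4,6,8,9,11,13,15]

Scan for sites:
  XjeIV (CAGGC, off=0): no sites
  MvoIV (GCCGC, off=4): starts [4, 38] → cuts [8, 42]
  HnxIV (CCCGCT, off=5): no sites
  KluV (CAATTA, off=3): starts [9, 20, 62] → cuts [12, 23, 65]
  BxoVI (TTAATAC, off=5): starts [31, 45] → cuts [36, 50]

All cut coordinates (distinct, sorted): [8, 12, 23, 36, 42, 50, 65]

Fragment lengths:
  8→12: 4 bp
  12→23: 11 bp
  23→36: 13 bp
  36→42: 6 bp
  42→50: 8 bp
  50→65: 15 bp
  65→8 (wrap): 66-65+8 = 9 bp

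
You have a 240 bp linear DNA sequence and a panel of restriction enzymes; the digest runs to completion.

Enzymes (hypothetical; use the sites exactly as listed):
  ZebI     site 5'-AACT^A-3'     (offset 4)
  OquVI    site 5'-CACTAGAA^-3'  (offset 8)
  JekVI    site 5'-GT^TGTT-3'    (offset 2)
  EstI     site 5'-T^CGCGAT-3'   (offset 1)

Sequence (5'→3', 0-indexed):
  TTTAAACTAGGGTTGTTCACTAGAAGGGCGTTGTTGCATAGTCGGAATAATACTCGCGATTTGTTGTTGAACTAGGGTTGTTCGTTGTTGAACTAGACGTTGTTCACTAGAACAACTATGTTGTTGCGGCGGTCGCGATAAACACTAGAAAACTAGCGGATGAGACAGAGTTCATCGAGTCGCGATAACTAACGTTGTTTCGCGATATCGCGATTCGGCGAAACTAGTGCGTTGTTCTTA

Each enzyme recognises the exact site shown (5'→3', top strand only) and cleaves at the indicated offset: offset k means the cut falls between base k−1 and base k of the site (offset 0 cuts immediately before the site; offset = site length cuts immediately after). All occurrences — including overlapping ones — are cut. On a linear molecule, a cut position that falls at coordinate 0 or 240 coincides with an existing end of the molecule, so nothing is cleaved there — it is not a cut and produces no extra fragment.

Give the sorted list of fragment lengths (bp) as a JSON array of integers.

[4,4,5,5,5,5,5,6,6,7,7,8,8,8,9,9,10,10,12,12,12,17,17,23,26]

Site scan:
  ZebI (AACTA, off=4): starts [4, 69, 90, 113, 150, 186, 221] → cuts [8, 73, 94, 117, 154, 190, 225]
  OquVI (CACTAGAA, off=8): starts [17, 104, 142] → cuts [25, 112, 150]
  JekVI (GTTGTT, off=2): starts [11, 29, 62, 76, 83, 98, 119, 193, 230] → cuts [13, 31, 64, 78, 85, 100, 121, 195, 232]
  EstI (TCGCGAT, off=1): starts [53, 132, 179, 199, 207] → cuts [54, 133, 180, 200, 208]

All cut coordinates (distinct, sorted): [8, 13, 25, 31, 54, 64, 73, 78, 85, 94, 100, 112, 117, 121, 133, 150, 154, 180, 190, 195, 200, 208, 225, 232]

Fragments:
  [0,8): 8 bp
  [8,13): 5 bp
  [13,25): 12 bp
  [25,31): 6 bp
  [31,54): 23 bp
  [54,64): 10 bp
  [64,73): 9 bp
  [73,78): 5 bp
  [78,85): 7 bp
  [85,94): 9 bp
  [94,100): 6 bp
  [100,112): 12 bp
  [112,117): 5 bp
  [117,121): 4 bp
  [121,133): 12 bp
  [133,150): 17 bp
  [150,154): 4 bp
  [154,180): 26 bp
  [180,190): 10 bp
  [190,195): 5 bp
  [195,200): 5 bp
  [200,208): 8 bp
  [208,225): 17 bp
  [225,232): 7 bp
  [232,240): 8 bp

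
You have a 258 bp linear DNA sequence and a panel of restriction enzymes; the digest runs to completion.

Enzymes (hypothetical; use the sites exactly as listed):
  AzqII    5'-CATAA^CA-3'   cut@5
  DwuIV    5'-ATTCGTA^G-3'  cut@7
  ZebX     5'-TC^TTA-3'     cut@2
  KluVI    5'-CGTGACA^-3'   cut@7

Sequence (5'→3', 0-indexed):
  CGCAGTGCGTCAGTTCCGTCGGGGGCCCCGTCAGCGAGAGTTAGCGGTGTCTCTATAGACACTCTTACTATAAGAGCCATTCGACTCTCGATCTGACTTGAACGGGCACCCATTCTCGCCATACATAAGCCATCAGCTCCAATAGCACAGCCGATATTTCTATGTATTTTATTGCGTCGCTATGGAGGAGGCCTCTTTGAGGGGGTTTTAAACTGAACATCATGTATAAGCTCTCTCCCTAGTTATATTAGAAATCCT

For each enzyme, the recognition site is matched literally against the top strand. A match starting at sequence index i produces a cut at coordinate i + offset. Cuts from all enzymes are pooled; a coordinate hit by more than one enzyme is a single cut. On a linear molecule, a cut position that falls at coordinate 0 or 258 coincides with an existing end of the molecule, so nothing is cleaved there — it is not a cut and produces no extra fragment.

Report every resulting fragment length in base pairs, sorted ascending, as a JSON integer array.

[64,194]

Per-enzyme occurrences:
  AzqII (CATAACA, off=5): no sites
  DwuIV (ATTCGTAG, off=7): no sites
  ZebX TCTTA/2: at [62] ⇒ [64]
  KluVI (CGTGACA, off=7): no sites

Pooled cuts: [64]

Fragments:
  [0,64): 64 bp
  [64,258): 194 bp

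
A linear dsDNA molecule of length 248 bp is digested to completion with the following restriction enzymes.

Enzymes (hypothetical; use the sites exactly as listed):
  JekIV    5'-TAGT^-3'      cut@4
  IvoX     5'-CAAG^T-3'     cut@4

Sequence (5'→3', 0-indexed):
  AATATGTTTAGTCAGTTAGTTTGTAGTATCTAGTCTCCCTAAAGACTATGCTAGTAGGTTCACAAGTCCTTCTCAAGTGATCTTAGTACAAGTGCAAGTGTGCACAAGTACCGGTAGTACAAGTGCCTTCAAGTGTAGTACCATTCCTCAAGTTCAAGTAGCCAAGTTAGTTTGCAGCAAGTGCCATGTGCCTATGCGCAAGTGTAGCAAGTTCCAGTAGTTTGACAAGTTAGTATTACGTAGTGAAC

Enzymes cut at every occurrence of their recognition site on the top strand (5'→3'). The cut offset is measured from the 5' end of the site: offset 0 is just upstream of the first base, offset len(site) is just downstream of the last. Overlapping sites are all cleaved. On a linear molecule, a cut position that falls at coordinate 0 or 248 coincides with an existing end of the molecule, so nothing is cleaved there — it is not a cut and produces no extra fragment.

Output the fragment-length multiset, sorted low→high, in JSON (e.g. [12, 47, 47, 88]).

[4,5,5,5,5,6,6,6,7,7,8,8,8,9,10,10,10,10,10,10,10,11,11,12,13,21,21]

Site scan:
  JekIV (TAGT, off=4): starts [8, 16, 23, 30, 51, 83, 114, 135, 167, 217, 230, 240] → cuts [12, 20, 27, 34, 55, 87, 118, 139, 171, 221, 234, 244]
  IvoX (CAAGT, off=4): starts [62, 73, 88, 94, 104, 119, 129, 148, 154, 162, 177, 198, 207, 225] → cuts [66, 77, 92, 98, 108, 123, 133, 152, 158, 166, 181, 202, 211, 229]

All cut coordinates (distinct, sorted): [12, 20, 27, 34, 55, 66, 77, 87, 92, 98, 108, 118, 123, 133, 139, 152, 158, 166, 171, 181, 202, 211, 221, 229, 234, 244]

Fragments:
  [0,12): 12 bp
  [12,20): 8 bp
  [20,27): 7 bp
  [27,34): 7 bp
  [34,55): 21 bp
  [55,66): 11 bp
  [66,77): 11 bp
  [77,87): 10 bp
  [87,92): 5 bp
  [92,98): 6 bp
  [98,108): 10 bp
  [108,118): 10 bp
  [118,123): 5 bp
  [123,133): 10 bp
  [133,139): 6 bp
  [139,152): 13 bp
  [152,158): 6 bp
  [158,166): 8 bp
  [166,171): 5 bp
  [171,181): 10 bp
  [181,202): 21 bp
  [202,211): 9 bp
  [211,221): 10 bp
  [221,229): 8 bp
  [229,234): 5 bp
  [234,244): 10 bp
  [244,248): 4 bp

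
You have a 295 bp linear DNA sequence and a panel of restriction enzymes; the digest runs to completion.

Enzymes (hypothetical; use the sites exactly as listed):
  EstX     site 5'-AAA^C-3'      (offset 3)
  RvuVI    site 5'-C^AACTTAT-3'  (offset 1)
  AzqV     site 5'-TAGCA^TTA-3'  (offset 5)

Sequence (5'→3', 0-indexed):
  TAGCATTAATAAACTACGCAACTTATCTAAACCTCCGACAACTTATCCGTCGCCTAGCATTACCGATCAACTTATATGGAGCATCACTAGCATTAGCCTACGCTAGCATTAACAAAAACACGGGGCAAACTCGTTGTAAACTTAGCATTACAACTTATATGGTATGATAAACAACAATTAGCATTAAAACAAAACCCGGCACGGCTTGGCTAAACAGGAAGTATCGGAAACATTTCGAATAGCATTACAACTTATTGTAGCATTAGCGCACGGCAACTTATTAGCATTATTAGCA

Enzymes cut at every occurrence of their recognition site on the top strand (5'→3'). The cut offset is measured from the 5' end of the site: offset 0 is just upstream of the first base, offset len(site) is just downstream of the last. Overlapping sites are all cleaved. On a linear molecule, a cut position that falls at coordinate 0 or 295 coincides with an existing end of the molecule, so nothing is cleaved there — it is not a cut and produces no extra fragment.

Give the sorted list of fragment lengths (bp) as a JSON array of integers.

Scan for sites:
  EstX AAAC/3: at [10, 28, 115, 126, 137, 168, 186, 191, 211, 227] ⇒ [13, 31, 118, 129, 140, 171, 189, 194, 214, 230]
  RvuVI CAACTTAT/1: at [18, 38, 67, 150, 247, 273] ⇒ [19, 39, 68, 151, 248, 274]
  AzqV TAGCATTA/5: at [0, 54, 87, 103, 142, 178, 239, 257, 281] ⇒ [5, 59, 92, 108, 147, 183, 244, 262, 286]

Pooled cuts: [5, 13, 19, 31, 39, 59, 68, 92, 108, 118, 129, 140, 147, 151, 171, 183, 189, 194, 214, 230, 244, 248, 262, 274, 286]

Fragment lengths:
  [0,5): 5 bp
  [5,13): 8 bp
  [13,19): 6 bp
  [19,31): 12 bp
  [31,39): 8 bp
  [39,59): 20 bp
  [59,68): 9 bp
  [68,92): 24 bp
  [92,108): 16 bp
  [108,118): 10 bp
  [118,129): 11 bp
  [129,140): 11 bp
  [140,147): 7 bp
  [147,151): 4 bp
  [151,171): 20 bp
  [171,183): 12 bp
  [183,189): 6 bp
  [189,194): 5 bp
  [194,214): 20 bp
  [214,230): 16 bp
  [230,244): 14 bp
  [244,248): 4 bp
  [248,262): 14 bp
  [262,274): 12 bp
  [274,286): 12 bp
  [286,295): 9 bp

[4,4,5,5,6,6,7,8,8,9,9,10,11,11,12,12,12,12,14,14,16,16,20,20,20,24]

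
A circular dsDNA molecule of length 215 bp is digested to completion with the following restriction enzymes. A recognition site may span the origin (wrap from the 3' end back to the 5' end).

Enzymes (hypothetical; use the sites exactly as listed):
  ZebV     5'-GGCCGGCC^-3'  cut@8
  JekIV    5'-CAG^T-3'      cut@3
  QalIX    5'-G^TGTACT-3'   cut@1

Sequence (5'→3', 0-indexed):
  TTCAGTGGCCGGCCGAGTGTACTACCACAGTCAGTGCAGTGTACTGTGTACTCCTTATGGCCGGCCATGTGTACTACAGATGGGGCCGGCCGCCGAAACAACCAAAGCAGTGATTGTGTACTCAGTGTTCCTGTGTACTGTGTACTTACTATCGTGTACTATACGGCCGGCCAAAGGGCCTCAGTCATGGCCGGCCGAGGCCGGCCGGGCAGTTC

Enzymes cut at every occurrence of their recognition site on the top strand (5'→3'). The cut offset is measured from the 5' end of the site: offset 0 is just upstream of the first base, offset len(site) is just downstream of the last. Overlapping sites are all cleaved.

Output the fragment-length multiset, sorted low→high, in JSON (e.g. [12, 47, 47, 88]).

Site scan:
  ZebV GGCCGGCC/8: at [6, 58, 83, 164, 188, 198] ⇒ [14, 66, 91, 172, 196, 206]
  JekIV CAGT/3: at [2, 27, 31, 36, 107, 122, 181, 209] ⇒ [5, 30, 34, 39, 110, 125, 184, 212]
  QalIX GTGTACT/1: at [16, 38, 45, 68, 115, 132, 139, 153] ⇒ [17, 39, 46, 69, 116, 133, 140, 154]

Pooled cuts: [5, 14, 17, 30, 34, 39, 46, 66, 69, 91, 110, 116, 125, 133, 140, 154, 172, 184, 196, 206, 212]

Fragment lengths:
  5→14: 9 bp
  14→17: 3 bp
  17→30: 13 bp
  30→34: 4 bp
  34→39: 5 bp
  39→46: 7 bp
  46→66: 20 bp
  66→69: 3 bp
  69→91: 22 bp
  91→110: 19 bp
  110→116: 6 bp
  116→125: 9 bp
  125→133: 8 bp
  133→140: 7 bp
  140→154: 14 bp
  154→172: 18 bp
  172→184: 12 bp
  184→196: 12 bp
  196→206: 10 bp
  206→212: 6 bp
  212→5 (wrap): 215-212+5 = 8 bp

[3,3,4,5,6,6,7,7,8,8,9,9,10,12,12,13,14,18,19,20,22]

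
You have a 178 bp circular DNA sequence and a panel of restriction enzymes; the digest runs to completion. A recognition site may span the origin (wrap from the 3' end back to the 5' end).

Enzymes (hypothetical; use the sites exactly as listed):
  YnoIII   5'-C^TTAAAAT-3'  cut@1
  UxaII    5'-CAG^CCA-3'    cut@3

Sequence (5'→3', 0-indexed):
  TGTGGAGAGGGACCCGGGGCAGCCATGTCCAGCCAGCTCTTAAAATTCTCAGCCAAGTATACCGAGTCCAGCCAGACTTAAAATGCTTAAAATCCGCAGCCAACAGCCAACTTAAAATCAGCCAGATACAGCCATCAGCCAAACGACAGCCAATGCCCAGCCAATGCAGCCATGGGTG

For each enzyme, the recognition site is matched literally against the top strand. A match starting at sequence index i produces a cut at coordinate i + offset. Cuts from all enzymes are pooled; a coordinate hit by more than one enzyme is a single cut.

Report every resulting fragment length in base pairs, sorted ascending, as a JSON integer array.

[5,6,7,7,7,9,9,10,10,10,11,11,13,13,19,31]

Site scan:
  YnoIII CTTAAAAT/1: at [38, 76, 85, 110] ⇒ [39, 77, 86, 111]
  UxaII CAGCCA/3: at [19, 29, 49, 68, 96, 103, 118, 128, 135, 146, 157, 166] ⇒ [22, 32, 52, 71, 99, 106, 121, 131, 138, 149, 160, 169]

Pooled cuts: [22, 32, 39, 52, 71, 77, 86, 99, 106, 111, 121, 131, 138, 149, 160, 169]

Fragment lengths:
  22→32: 10 bp
  32→39: 7 bp
  39→52: 13 bp
  52→71: 19 bp
  71→77: 6 bp
  77→86: 9 bp
  86→99: 13 bp
  99→106: 7 bp
  106→111: 5 bp
  111→121: 10 bp
  121→131: 10 bp
  131→138: 7 bp
  138→149: 11 bp
  149→160: 11 bp
  160→169: 9 bp
  169→22 (wrap): 178-169+22 = 31 bp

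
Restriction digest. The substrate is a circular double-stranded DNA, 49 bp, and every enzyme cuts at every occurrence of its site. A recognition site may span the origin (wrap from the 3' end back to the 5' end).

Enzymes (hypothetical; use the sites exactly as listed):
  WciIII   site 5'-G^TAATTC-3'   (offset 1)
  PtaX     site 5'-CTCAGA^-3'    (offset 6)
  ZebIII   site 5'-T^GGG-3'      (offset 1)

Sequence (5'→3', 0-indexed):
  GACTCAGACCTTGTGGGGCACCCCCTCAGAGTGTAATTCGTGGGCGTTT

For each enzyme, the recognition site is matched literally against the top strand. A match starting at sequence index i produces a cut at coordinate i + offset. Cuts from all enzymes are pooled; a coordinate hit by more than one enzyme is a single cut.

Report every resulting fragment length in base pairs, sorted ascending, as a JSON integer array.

Scan for sites:
  WciIII (GTAATTC, off=1): starts [32] → cuts [33]
  PtaX (CTCAGA, off=6): starts [2, 24] → cuts [8, 30]
  ZebIII (TGGG, off=1): starts [13, 40] → cuts [14, 41]

All cut coordinates (distinct, sorted): [8, 14, 30, 33, 41]

Fragment lengths:
  8→14: 6 bp
  14→30: 16 bp
  30→33: 3 bp
  33→41: 8 bp
  41→8 (wrap): 49-41+8 = 16 bp

[3,6,8,16,16]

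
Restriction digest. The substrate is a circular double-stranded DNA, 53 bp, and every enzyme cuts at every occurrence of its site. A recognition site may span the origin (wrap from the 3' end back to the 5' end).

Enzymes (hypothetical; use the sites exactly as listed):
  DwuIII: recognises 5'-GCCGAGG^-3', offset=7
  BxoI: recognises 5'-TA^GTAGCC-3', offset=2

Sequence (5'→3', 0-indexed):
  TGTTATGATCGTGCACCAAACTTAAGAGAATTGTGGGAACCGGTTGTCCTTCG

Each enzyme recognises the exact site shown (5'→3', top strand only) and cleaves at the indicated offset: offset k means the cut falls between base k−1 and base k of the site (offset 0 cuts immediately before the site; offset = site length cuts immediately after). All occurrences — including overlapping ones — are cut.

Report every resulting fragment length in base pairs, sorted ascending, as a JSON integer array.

[53]

Site scan:
  DwuIII (GCCGAGG, off=7): no sites
  BxoI (TAGTAGCC, off=2): no sites

Pooled cuts: ∅

Fragment lengths:
  no cuts → one circular fragment of 53 bp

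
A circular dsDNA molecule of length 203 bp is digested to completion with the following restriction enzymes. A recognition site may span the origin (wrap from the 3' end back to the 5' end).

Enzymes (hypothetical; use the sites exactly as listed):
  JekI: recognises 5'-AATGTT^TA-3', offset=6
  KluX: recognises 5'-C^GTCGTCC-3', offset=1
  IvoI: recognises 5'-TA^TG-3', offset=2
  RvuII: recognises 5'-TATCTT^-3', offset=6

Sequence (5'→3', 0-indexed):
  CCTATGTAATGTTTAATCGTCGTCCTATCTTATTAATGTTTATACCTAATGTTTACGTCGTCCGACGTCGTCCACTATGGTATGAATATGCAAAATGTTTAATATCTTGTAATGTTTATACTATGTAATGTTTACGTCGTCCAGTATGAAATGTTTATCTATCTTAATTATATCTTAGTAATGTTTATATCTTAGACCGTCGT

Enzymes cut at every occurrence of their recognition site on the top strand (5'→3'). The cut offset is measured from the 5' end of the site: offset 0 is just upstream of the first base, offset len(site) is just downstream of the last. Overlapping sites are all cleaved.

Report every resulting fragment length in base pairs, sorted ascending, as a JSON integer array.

Scan for sites:
  JekI (AATGTTTA, off=6): starts [7, 34, 47, 93, 110, 126, 149, 179] → cuts [13, 40, 53, 99, 116, 132, 155, 185]
  KluX (CGTCGTCC, off=1): starts [17, 55, 65, 134, 197] → cuts [18, 56, 66, 135, 198]
  IvoI (TATG, off=2): starts [2, 75, 80, 86, 121, 144] → cuts [4, 77, 82, 88, 123, 146]
  RvuII (TATCTT, off=6): starts [25, 102, 159, 170, 187] → cuts [31, 108, 165, 176, 193]

All cut coordinates (distinct, sorted): [4, 13, 18, 31, 40, 53, 56, 66, 77, 82, 88, 99, 108, 116, 123, 132, 135, 146, 155, 165, 176, 185, 193, 198]

Fragment lengths:
  4→13: 9 bp
  13→18: 5 bp
  18→31: 13 bp
  31→40: 9 bp
  40→53: 13 bp
  53→56: 3 bp
  56→66: 10 bp
  66→77: 11 bp
  77→82: 5 bp
  82→88: 6 bp
  88→99: 11 bp
  99→108: 9 bp
  108→116: 8 bp
  116→123: 7 bp
  123→132: 9 bp
  132→135: 3 bp
  135→146: 11 bp
  146→155: 9 bp
  155→165: 10 bp
  165→176: 11 bp
  176→185: 9 bp
  185→193: 8 bp
  193→198: 5 bp
  198→4 (wrap): 203-198+4 = 9 bp

[3,3,5,5,5,6,7,8,8,9,9,9,9,9,9,9,10,10,11,11,11,11,13,13]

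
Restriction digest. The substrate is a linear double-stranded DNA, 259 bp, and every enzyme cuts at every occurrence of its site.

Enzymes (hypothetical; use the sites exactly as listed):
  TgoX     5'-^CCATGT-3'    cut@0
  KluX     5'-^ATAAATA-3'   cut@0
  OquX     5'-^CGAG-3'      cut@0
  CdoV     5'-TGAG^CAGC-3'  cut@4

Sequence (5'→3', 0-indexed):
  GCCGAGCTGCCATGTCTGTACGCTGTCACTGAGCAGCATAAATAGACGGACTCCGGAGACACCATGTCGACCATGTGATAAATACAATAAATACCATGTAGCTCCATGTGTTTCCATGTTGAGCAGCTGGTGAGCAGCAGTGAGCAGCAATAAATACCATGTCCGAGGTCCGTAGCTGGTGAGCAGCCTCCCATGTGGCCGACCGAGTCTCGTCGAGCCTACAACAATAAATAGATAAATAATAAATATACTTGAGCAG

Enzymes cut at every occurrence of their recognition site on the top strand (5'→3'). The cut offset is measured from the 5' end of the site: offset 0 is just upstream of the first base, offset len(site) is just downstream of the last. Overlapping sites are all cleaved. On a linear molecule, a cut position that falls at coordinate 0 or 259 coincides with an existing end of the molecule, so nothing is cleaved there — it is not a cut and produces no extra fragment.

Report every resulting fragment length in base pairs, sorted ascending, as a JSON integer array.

[2,4,5,7,7,7,7,7,7,7,8,9,9,10,10,10,10,10,11,13,13,18,20,24,24]

Per-enzyme occurrences:
  TgoX (CCATGT, off=0): starts [9, 61, 70, 93, 103, 113, 156, 190] → cuts [9, 61, 70, 93, 103, 113, 156, 190]
  KluX (ATAAATA, off=0): starts [37, 77, 86, 149, 226, 234, 241] → cuts [37, 77, 86, 149, 226, 234, 241]
  OquX (CGAG, off=0): starts [2, 163, 203, 213] → cuts [2, 163, 203, 213]
  CdoV (TGAGCAGC, off=4): starts [29, 119, 130, 140, 179] → cuts [33, 123, 134, 144, 183]

Pooled cuts: [2, 9, 33, 37, 61, 70, 77, 86, 93, 103, 113, 123, 134, 144, 149, 156, 163, 183, 190, 203, 213, 226, 234, 241]

Fragments:
  [0,2): 2 bp
  [2,9): 7 bp
  [9,33): 24 bp
  [33,37): 4 bp
  [37,61): 24 bp
  [61,70): 9 bp
  [70,77): 7 bp
  [77,86): 9 bp
  [86,93): 7 bp
  [93,103): 10 bp
  [103,113): 10 bp
  [113,123): 10 bp
  [123,134): 11 bp
  [134,144): 10 bp
  [144,149): 5 bp
  [149,156): 7 bp
  [156,163): 7 bp
  [163,183): 20 bp
  [183,190): 7 bp
  [190,203): 13 bp
  [203,213): 10 bp
  [213,226): 13 bp
  [226,234): 8 bp
  [234,241): 7 bp
  [241,259): 18 bp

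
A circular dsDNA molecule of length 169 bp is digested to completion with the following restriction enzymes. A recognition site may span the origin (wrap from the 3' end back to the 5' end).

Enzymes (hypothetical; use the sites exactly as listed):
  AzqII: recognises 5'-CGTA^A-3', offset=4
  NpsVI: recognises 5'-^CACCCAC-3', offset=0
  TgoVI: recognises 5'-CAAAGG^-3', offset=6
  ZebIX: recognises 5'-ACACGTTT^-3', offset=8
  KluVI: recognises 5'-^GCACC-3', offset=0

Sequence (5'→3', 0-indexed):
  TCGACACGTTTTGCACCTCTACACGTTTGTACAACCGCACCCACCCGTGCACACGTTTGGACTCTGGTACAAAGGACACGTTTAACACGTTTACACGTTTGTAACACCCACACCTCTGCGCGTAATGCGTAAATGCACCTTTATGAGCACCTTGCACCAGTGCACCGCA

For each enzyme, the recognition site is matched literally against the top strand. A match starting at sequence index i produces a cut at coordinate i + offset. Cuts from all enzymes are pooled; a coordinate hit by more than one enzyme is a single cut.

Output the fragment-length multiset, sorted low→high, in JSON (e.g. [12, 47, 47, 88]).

Site scan:
  AzqII (CGTAA, off=4): starts [120, 127] → cuts [124, 131]
  NpsVI (CACCCAC, off=0): starts [37, 104] → cuts [37, 104]
  TgoVI (CAAAGG, off=6): starts [69] → cuts [75]
  ZebIX (ACACGTTT, off=8): starts [3, 20, 50, 75, 84, 92] → cuts [11, 28, 58, 83, 92, 100]
  KluVI (GCACC, off=0): starts [12, 36, 134, 146, 153, 161] → cuts [12, 36, 134, 146, 153, 161]

Pooled cuts: [11, 12, 28, 36, 37, 58, 75, 83, 92, 100, 104, 124, 131, 134, 146, 153, 161]

Fragments:
  11→12: 1 bp
  12→28: 16 bp
  28→36: 8 bp
  36→37: 1 bp
  37→58: 21 bp
  58→75: 17 bp
  75→83: 8 bp
  83→92: 9 bp
  92→100: 8 bp
  100→104: 4 bp
  104→124: 20 bp
  124→131: 7 bp
  131→134: 3 bp
  134→146: 12 bp
  146→153: 7 bp
  153→161: 8 bp
  161→11 (wrap): 169-161+11 = 19 bp

[1,1,3,4,7,7,8,8,8,8,9,12,16,17,19,20,21]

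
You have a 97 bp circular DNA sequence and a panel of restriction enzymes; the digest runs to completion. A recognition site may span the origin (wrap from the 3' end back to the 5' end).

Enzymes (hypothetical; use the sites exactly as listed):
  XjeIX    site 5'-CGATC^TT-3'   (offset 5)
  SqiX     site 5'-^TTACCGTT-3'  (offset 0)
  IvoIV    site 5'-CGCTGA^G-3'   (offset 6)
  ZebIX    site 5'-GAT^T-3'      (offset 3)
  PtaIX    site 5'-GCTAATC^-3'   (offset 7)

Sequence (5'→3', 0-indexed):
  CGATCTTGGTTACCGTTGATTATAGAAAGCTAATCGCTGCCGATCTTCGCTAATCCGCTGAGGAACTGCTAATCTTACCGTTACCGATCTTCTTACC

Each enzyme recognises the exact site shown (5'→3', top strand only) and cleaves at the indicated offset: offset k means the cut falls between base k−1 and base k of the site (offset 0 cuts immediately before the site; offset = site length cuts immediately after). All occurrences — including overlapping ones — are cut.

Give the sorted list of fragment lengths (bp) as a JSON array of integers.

Scan for sites:
  XjeIX CGATCTT/5: at [0, 40, 84] ⇒ [5, 45, 89]
  SqiX TTACCGTT/0: at [9, 74] ⇒ [9, 74]
  IvoIV CGCTGAG/6: at [55] ⇒ [61]
  ZebIX GATT/3: at [17] ⇒ [20]
  PtaIX GCTAATC/7: at [28, 48, 67] ⇒ [35, 55, 74]

All cut coordinates (distinct, sorted): [5, 9, 20, 35, 45, 55, 61, 74, 89]

Fragments:
  5→9: 4 bp
  9→20: 11 bp
  20→35: 15 bp
  35→45: 10 bp
  45→55: 10 bp
  55→61: 6 bp
  61→74: 13 bp
  74→89: 15 bp
  89→5 (wrap): 97-89+5 = 13 bp

[4,6,10,10,11,13,13,15,15]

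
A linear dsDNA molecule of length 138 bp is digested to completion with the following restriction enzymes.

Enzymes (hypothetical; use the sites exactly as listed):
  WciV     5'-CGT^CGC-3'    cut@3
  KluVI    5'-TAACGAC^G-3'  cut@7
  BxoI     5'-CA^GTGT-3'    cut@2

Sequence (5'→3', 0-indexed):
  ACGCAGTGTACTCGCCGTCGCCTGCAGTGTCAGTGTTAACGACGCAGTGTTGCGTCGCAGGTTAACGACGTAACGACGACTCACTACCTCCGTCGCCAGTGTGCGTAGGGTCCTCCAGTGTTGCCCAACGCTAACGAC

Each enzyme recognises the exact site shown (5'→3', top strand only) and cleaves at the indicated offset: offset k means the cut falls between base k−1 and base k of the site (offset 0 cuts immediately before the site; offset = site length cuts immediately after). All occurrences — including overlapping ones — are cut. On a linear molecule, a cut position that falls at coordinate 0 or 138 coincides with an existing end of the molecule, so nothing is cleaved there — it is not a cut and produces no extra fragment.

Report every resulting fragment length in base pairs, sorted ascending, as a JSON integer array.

[3,5,5,6,8,8,9,11,13,14,16,19,21]

Scan for sites:
  WciV CGTCGC/3: at [15, 52, 90] ⇒ [18, 55, 93]
  KluVI TAACGACG/7: at [36, 62, 70] ⇒ [43, 69, 77]
  BxoI CAGTGT/2: at [3, 24, 30, 44, 96, 115] ⇒ [5, 26, 32, 46, 98, 117]

All cut coordinates (distinct, sorted): [5, 18, 26, 32, 43, 46, 55, 69, 77, 93, 98, 117]

Fragment lengths:
  [0,5): 5 bp
  [5,18): 13 bp
  [18,26): 8 bp
  [26,32): 6 bp
  [32,43): 11 bp
  [43,46): 3 bp
  [46,55): 9 bp
  [55,69): 14 bp
  [69,77): 8 bp
  [77,93): 16 bp
  [93,98): 5 bp
  [98,117): 19 bp
  [117,138): 21 bp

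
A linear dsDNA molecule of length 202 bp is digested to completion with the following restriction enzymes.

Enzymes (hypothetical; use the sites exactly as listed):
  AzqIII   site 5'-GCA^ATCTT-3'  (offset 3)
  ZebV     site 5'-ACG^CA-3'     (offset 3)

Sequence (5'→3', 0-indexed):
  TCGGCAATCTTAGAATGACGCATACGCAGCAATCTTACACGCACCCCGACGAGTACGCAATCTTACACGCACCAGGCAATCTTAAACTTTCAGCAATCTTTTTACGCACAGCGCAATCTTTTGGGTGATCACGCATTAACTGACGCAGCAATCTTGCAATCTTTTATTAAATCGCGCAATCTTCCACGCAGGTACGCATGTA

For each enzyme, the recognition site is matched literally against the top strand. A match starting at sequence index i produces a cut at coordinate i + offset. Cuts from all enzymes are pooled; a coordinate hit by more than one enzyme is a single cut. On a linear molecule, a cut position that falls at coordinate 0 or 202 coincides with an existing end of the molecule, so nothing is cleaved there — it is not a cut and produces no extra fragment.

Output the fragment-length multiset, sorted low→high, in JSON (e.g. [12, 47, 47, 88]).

[2,5,5,6,6,6,8,8,9,9,10,10,10,11,12,14,16,17,18,20]

Scan for sites:
  AzqIII GCAATCTT/3: at [3, 28, 56, 75, 92, 112, 147, 155, 175] ⇒ [6, 31, 59, 78, 95, 115, 150, 158, 178]
  ZebV ACGCA/3: at [17, 23, 38, 54, 66, 103, 130, 142, 185, 193] ⇒ [20, 26, 41, 57, 69, 106, 133, 145, 188, 196]

Pooled cuts: [6, 20, 26, 31, 41, 57, 59, 69, 78, 95, 106, 115, 133, 145, 150, 158, 178, 188, 196]

Fragments:
  [0,6): 6 bp
  [6,20): 14 bp
  [20,26): 6 bp
  [26,31): 5 bp
  [31,41): 10 bp
  [41,57): 16 bp
  [57,59): 2 bp
  [59,69): 10 bp
  [69,78): 9 bp
  [78,95): 17 bp
  [95,106): 11 bp
  [106,115): 9 bp
  [115,133): 18 bp
  [133,145): 12 bp
  [145,150): 5 bp
  [150,158): 8 bp
  [158,178): 20 bp
  [178,188): 10 bp
  [188,196): 8 bp
  [196,202): 6 bp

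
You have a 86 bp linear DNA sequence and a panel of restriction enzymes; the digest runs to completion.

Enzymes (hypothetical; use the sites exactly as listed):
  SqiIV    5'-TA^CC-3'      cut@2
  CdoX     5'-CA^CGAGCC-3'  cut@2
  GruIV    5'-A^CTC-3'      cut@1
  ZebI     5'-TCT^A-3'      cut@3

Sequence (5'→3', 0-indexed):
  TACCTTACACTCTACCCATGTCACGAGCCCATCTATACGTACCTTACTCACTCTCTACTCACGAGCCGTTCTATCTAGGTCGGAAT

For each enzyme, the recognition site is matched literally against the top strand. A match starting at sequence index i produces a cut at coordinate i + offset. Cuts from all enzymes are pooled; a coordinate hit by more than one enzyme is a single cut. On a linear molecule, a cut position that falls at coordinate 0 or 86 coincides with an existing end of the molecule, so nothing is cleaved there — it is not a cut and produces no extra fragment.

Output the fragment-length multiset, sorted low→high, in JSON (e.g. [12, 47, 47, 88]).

Site scan:
  SqiIV (TACC, off=2): starts [0, 12, 39] → cuts [2, 14, 41]
  CdoX (CACGAGCC, off=2): starts [21, 59] → cuts [23, 61]
  GruIV (ACTC, off=1): starts [8, 45, 49, 56] → cuts [9, 46, 50, 57]
  ZebI (TCTA, off=3): starts [10, 31, 53, 69, 73] → cuts [13, 34, 56, 72, 76]

All cut coordinates (distinct, sorted): [2, 9, 13, 14, 23, 34, 41, 46, 50, 56, 57, 61, 72, 76]

Fragment lengths:
  [0,2): 2 bp
  [2,9): 7 bp
  [9,13): 4 bp
  [13,14): 1 bp
  [14,23): 9 bp
  [23,34): 11 bp
  [34,41): 7 bp
  [41,46): 5 bp
  [46,50): 4 bp
  [50,56): 6 bp
  [56,57): 1 bp
  [57,61): 4 bp
  [61,72): 11 bp
  [72,76): 4 bp
  [76,86): 10 bp

[1,1,2,4,4,4,4,5,6,7,7,9,10,11,11]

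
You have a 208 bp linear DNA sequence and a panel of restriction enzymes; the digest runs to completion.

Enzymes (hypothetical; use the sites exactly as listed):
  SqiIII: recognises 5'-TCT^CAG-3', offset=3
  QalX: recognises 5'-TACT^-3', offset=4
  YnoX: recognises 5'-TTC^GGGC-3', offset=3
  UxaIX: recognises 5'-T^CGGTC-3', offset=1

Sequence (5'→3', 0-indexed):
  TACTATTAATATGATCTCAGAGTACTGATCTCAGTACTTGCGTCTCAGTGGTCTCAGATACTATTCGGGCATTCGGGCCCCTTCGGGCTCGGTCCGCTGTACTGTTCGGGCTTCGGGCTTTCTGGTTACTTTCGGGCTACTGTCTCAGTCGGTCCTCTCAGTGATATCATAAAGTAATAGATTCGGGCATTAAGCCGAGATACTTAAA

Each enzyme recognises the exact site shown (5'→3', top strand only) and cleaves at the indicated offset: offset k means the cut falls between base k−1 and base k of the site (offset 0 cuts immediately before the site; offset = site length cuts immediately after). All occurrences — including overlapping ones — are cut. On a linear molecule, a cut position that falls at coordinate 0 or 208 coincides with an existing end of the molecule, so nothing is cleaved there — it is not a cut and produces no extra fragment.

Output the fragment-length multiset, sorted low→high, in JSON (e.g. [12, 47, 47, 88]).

[3,4,4,4,4,4,4,5,5,7,7,7,8,8,8,9,9,9,10,13,14,16,20,26]

Site scan:
  SqiIII TCTCAG/3: at [14, 28, 42, 51, 142, 155] ⇒ [17, 31, 45, 54, 145, 158]
  QalX TACT/4: at [0, 22, 34, 58, 99, 126, 137, 200] ⇒ [4, 26, 38, 62, 103, 130, 141, 204]
  YnoX TTCGGGC/3: at [63, 71, 81, 104, 111, 130, 181] ⇒ [66, 74, 84, 107, 114, 133, 184]
  UxaIX TCGGTC/1: at [88, 148] ⇒ [89, 149]

Pooled cuts: [4, 17, 26, 31, 38, 45, 54, 62, 66, 74, 84, 89, 103, 107, 114, 130, 133, 141, 145, 149, 158, 184, 204]

Fragments:
  [0,4): 4 bp
  [4,17): 13 bp
  [17,26): 9 bp
  [26,31): 5 bp
  [31,38): 7 bp
  [38,45): 7 bp
  [45,54): 9 bp
  [54,62): 8 bp
  [62,66): 4 bp
  [66,74): 8 bp
  [74,84): 10 bp
  [84,89): 5 bp
  [89,103): 14 bp
  [103,107): 4 bp
  [107,114): 7 bp
  [114,130): 16 bp
  [130,133): 3 bp
  [133,141): 8 bp
  [141,145): 4 bp
  [145,149): 4 bp
  [149,158): 9 bp
  [158,184): 26 bp
  [184,204): 20 bp
  [204,208): 4 bp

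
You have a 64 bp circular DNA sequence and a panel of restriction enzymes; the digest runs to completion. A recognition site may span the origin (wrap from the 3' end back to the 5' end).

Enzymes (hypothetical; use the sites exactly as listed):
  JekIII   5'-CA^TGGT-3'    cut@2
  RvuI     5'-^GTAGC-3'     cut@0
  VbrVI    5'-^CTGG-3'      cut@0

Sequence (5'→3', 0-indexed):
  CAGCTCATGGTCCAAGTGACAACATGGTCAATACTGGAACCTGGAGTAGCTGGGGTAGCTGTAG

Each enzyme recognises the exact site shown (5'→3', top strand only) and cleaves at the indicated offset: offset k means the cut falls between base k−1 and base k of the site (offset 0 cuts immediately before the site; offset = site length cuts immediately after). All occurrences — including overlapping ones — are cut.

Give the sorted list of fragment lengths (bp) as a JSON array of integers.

Scan for sites:
  JekIII (CATGGT, off=2): starts [5, 22] → cuts [7, 24]
  RvuI (GTAGC, off=0): starts [45, 54, 60] → cuts [45, 54, 60]
  VbrVI (CTGG, off=0): starts [33, 40, 49] → cuts [33, 40, 49]

Pooled cuts: [7, 24, 33, 40, 45, 49, 54, 60]

Fragments:
  7→24: 17 bp
  24→33: 9 bp
  33→40: 7 bp
  40→45: 5 bp
  45→49: 4 bp
  49→54: 5 bp
  54→60: 6 bp
  60→7 (wrap): 64-60+7 = 11 bp

[4,5,5,6,7,9,11,17]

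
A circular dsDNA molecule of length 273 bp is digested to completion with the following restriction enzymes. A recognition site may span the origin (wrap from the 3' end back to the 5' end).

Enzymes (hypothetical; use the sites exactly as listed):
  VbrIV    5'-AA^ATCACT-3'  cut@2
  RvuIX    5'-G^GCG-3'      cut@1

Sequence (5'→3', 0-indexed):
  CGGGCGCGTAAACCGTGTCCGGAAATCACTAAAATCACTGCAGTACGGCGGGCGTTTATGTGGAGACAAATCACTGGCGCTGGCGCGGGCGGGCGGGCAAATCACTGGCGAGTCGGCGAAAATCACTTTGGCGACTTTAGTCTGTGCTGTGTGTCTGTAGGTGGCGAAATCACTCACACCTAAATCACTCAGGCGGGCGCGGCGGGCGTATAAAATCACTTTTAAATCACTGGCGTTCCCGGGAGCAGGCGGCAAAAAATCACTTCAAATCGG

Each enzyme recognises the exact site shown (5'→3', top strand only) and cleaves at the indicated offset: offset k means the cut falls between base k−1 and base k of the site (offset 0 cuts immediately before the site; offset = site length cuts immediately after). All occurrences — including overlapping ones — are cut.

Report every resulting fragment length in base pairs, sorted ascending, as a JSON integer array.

[4,4,4,4,4,5,5,6,6,6,7,7,7,8,8,9,9,9,9,10,11,14,14,15,16,18,21,33]

Per-enzyme occurrences:
  VbrIV (AAATCACT, off=2): starts [22, 31, 67, 98, 119, 166, 181, 212, 223, 256] → cuts [24, 33, 69, 100, 121, 168, 183, 214, 225, 258]
  RvuIX (GGCG, off=1): starts [2, 46, 50, 75, 81, 87, 91, 106, 114, 129, 162, 191, 195, 200, 204, 231, 247, 271] → cuts [3, 47, 51, 76, 82, 88, 92, 107, 115, 130, 163, 192, 196, 201, 205, 232, 248, 272]

All cut coordinates (distinct, sorted): [3, 24, 33, 47, 51, 69, 76, 82, 88, 92, 100, 107, 115, 121, 130, 163, 168, 183, 192, 196, 201, 205, 214, 225, 232, 248, 258, 272]

Fragments:
  3→24: 21 bp
  24→33: 9 bp
  33→47: 14 bp
  47→51: 4 bp
  51→69: 18 bp
  69→76: 7 bp
  76→82: 6 bp
  82→88: 6 bp
  88→92: 4 bp
  92→100: 8 bp
  100→107: 7 bp
  107→115: 8 bp
  115→121: 6 bp
  121→130: 9 bp
  130→163: 33 bp
  163→168: 5 bp
  168→183: 15 bp
  183→192: 9 bp
  192→196: 4 bp
  196→201: 5 bp
  201→205: 4 bp
  205→214: 9 bp
  214→225: 11 bp
  225→232: 7 bp
  232→248: 16 bp
  248→258: 10 bp
  258→272: 14 bp
  272→3 (wrap): 273-272+3 = 4 bp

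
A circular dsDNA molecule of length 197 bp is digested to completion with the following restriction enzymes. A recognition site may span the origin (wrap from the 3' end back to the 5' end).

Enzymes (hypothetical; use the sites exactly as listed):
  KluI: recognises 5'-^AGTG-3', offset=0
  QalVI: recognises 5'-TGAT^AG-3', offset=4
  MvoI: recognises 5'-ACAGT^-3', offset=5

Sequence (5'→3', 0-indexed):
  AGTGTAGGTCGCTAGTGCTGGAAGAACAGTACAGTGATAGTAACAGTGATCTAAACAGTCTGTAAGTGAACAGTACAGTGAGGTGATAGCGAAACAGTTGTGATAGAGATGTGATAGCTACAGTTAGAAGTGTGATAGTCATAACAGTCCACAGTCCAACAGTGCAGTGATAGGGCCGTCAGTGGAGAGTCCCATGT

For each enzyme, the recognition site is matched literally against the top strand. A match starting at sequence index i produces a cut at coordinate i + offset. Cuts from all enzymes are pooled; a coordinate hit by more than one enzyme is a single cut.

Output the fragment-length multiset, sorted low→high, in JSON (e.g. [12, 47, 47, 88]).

Site scan:
  KluI (AGTG, off=0): starts [0, 13, 32, 44, 64, 76, 128, 160, 165, 180] → cuts [0, 13, 32, 44, 64, 76, 128, 160, 165, 180]
  QalVI (TGATAG, off=4): starts [34, 83, 100, 111, 132, 167] → cuts [38, 87, 104, 115, 136, 171]
  MvoI (ACAGT, off=5): starts [25, 30, 42, 54, 69, 74, 93, 119, 143, 150, 158] → cuts [30, 35, 47, 59, 74, 79, 98, 124, 148, 155, 163]

All cut coordinates (distinct, sorted): [0, 13, 30, 32, 35, 38, 44, 47, 59, 64, 74, 76, 79, 87, 98, 104, 115, 124, 128, 136, 148, 155, 160, 163, 165, 171, 180]

Fragment lengths:
  0→13: 13 bp
  13→30: 17 bp
  30→32: 2 bp
  32→35: 3 bp
  35→38: 3 bp
  38→44: 6 bp
  44→47: 3 bp
  47→59: 12 bp
  59→64: 5 bp
  64→74: 10 bp
  74→76: 2 bp
  76→79: 3 bp
  79→87: 8 bp
  87→98: 11 bp
  98→104: 6 bp
  104→115: 11 bp
  115→124: 9 bp
  124→128: 4 bp
  128→136: 8 bp
  136→148: 12 bp
  148→155: 7 bp
  155→160: 5 bp
  160→163: 3 bp
  163→165: 2 bp
  165→171: 6 bp
  171→180: 9 bp
  180→0 (wrap): 197-180+0 = 17 bp

[2,2,2,3,3,3,3,3,4,5,5,6,6,6,7,8,8,9,9,10,11,11,12,12,13,17,17]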